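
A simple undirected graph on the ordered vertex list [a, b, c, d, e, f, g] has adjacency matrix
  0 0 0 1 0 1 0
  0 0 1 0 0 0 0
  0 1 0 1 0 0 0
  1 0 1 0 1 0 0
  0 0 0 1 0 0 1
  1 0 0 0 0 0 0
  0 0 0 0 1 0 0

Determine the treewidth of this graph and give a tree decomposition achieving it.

Every bag has size at most 2, so the width is 2 − 1 = 1 and tw(G) ≤ 1. G has an edge, so its treewidth is at least 1. Combining the bounds, tw(G) = 1.

Treewidth 1.
One such decomposition:
Bags: B1 = {d, e}  B2 = {a, d}  B3 = {a, f}  B4 = {e, g}  B5 = {c, d}  B6 = {b, c}
Tree: B1–B2, B2–B3, B1–B4, B1–B5, B5–B6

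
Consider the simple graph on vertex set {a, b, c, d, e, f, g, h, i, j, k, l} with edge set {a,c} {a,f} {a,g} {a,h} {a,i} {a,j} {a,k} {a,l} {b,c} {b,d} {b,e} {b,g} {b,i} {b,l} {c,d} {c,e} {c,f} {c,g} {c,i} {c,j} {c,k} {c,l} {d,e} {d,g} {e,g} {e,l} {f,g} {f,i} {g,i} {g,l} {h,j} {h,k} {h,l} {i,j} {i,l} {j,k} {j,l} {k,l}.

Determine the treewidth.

4

A width-4 tree decomposition is:
Bags: B1 = {a, c, f, g, i}  B2 = {a, c, g, i, l}  B3 = {b, c, g, i, l}  B4 = {a, c, i, j, l}  B5 = {a, c, j, k, l}  B6 = {b, c, e, g, l}  B7 = {a, h, j, k, l}  B8 = {b, c, d, e, g}
Tree: B1–B2, B2–B3, B2–B4, B4–B5, B3–B6, B5–B7, B6–B8
The largest bag has 5 vertices, giving width 4; this decomposition certifies tw(G) ≤ 4. On the other hand G contains the 5-clique {a, h, j, k, l}. A clique must lie in a single bag of any decomposition, so no decomposition can have width below 4. Therefore the treewidth is 4.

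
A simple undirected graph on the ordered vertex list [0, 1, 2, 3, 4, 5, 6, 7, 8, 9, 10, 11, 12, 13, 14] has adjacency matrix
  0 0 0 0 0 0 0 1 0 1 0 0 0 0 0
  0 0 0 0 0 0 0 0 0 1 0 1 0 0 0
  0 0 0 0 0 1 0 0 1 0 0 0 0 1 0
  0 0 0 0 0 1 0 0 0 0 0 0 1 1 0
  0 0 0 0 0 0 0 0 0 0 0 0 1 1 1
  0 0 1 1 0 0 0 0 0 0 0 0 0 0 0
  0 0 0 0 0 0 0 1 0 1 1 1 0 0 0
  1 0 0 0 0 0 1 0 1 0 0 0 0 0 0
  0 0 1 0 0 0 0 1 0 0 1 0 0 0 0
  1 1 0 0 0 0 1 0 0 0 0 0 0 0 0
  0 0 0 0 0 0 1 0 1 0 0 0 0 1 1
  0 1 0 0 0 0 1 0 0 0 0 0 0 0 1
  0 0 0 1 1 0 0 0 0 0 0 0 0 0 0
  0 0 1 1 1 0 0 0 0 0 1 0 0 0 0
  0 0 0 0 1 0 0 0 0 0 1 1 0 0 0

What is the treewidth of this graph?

3

A width-3 tree decomposition is:
Bags: B1 = {0, 1, 9, 11}  B2 = {0, 6, 9, 11}  B3 = {0, 6, 7, 11}  B4 = {6, 7, 11, 14}  B5 = {6, 7, 10, 14}  B6 = {7, 8, 10, 14}  B7 = {4, 8, 10, 14}  B8 = {4, 8, 10, 13}  B9 = {2, 4, 8, 13}  B10 = {2, 4, 12, 13}  B11 = {2, 3, 12, 13}  B12 = {2, 3, 5, 12}
Tree: B1–B2, B2–B3, B3–B4, B4–B5, B5–B6, B6–B7, B7–B8, B8–B9, B9–B10, B10–B11, B11–B12
Every bag has size at most 4, so the width is 4 − 1 = 3 and tw(G) ≤ 3. For the lower bound: the 4 vertex sets {0,1,9}, {11}, {6}, {7,8,10,14} are disjoint, each induces a connected subgraph, and every pair is joined by at least one edge of G. Contracting each set to a single vertex therefore yields K_{4} as a minor, and since treewidth is minor-monotone, tw(G) ≥ tw(K_{4}) = 3. The upper and lower bounds meet at 3, so that is the treewidth.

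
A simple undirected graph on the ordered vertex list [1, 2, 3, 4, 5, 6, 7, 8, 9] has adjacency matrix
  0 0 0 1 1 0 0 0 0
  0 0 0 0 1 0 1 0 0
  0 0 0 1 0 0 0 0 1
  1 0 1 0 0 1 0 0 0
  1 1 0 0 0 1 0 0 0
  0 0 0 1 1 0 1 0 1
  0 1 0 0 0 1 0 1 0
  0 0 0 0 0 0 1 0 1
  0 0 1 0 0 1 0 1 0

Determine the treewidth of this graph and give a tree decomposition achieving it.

Each bag holds 4 vertices, so the decomposition has width 3, which upper-bounds the treewidth. For the lower bound: the 4 vertex sets {2,7,8}, {5}, {6}, {1,3,4,9} are disjoint, each induces a connected subgraph, and every pair is joined by at least one edge of G. Contracting each set to a single vertex therefore yields K_{4} as a minor, and since treewidth is minor-monotone, tw(G) ≥ tw(K_{4}) = 3. Hence tw(G) = 3 exactly.

Treewidth 3.
One optimal decomposition is:
Bags: B1 = {2, 5, 7, 8}  B2 = {5, 6, 7, 8}  B3 = {5, 6, 8, 9}  B4 = {1, 5, 6, 9}  B5 = {1, 4, 6, 9}  B6 = {1, 3, 4, 9}
Tree: B1–B2, B2–B3, B3–B4, B4–B5, B5–B6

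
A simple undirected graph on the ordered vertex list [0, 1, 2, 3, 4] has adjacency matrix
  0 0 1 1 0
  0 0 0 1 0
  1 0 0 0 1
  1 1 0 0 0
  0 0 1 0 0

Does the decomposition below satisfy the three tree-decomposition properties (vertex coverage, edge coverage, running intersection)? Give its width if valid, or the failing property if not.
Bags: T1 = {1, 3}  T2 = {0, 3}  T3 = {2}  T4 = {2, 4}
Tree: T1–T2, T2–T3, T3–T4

A tree decomposition must satisfy three properties: every vertex lies in some bag; for every edge, both endpoints lie together in some bag; and for every vertex, the bags containing it form a connected subtree. Here edge (0,2) lies in no bag, so the decomposition is invalid.

No — edge (0,2) lies in no bag.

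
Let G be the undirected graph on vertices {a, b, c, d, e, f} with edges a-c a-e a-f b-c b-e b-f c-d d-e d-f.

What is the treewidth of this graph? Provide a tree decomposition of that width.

Each bag holds 4 vertices, so the decomposition has width 3, which upper-bounds the treewidth. For the lower bound: the 4 vertex sets {b,f}, {c,d}, {a}, {e} are disjoint, each induces a connected subgraph, and every pair is joined by at least one edge of G. Contracting each set to a single vertex therefore yields K_{4} as a minor, and since treewidth is minor-monotone, tw(G) ≥ tw(K_{4}) = 3. Combining the bounds, tw(G) = 3.

Treewidth 3.
Bags: B1 = {a, b, d, f}  B2 = {a, b, c, d}  B3 = {a, b, d, e}
Tree: B1–B2, B2–B3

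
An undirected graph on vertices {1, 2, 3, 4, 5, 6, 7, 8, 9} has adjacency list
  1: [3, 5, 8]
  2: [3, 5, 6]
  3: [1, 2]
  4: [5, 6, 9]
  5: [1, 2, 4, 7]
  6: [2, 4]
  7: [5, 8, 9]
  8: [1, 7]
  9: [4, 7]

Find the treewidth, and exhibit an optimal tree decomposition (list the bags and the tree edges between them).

Each bag holds 4 vertices, so the decomposition has width 3, which upper-bounds the treewidth. For the lower bound: the 4 vertex sets {4,6,9}, {2}, {5}, {1,3,7,8} are disjoint, each induces a connected subgraph, and every pair is joined by at least one edge of G. Contracting each set to a single vertex therefore yields K_{4} as a minor, and since treewidth is minor-monotone, tw(G) ≥ tw(K_{4}) = 3. Therefore the treewidth is 3.

Treewidth 3.
One optimal decomposition is:
Bags: B1 = {2, 4, 6, 9}  B2 = {2, 4, 5, 9}  B3 = {2, 5, 7, 9}  B4 = {2, 3, 5, 7}  B5 = {1, 3, 5, 7}  B6 = {1, 3, 7, 8}
Tree: B1–B2, B2–B3, B3–B4, B4–B5, B5–B6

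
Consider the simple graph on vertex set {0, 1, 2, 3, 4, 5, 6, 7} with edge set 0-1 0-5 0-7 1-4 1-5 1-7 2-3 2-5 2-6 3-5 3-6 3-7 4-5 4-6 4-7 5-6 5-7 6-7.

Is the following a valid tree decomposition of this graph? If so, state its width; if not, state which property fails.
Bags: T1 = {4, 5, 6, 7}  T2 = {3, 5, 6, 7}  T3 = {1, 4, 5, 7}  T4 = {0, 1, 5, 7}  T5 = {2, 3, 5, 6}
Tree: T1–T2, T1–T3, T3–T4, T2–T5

Yes; width 3.

Every vertex of G appears in some bag (union = {0, 1, 2, 3, 4, 5, 6, 7}); every edge is covered by a bag; and for each vertex v the set of bags containing v is connected in the bag tree. The decomposition is therefore valid. The largest bag has 4 vertices, so the width is 3.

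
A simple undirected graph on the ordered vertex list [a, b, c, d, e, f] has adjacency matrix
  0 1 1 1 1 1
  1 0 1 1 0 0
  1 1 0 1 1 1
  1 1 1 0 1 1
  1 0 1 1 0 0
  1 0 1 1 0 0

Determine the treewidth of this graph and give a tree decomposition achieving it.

Every bag has size at most 4, so the width is 4 − 1 = 3 and tw(G) ≤ 3. On the other hand G contains the 4-clique {a, c, d, e}. A clique must lie in a single bag of any decomposition, so no decomposition can have width below 3. Combining the bounds, tw(G) = 3.

Treewidth 3.
One optimal decomposition is:
Bags: B1 = {a, b, c, d}  B2 = {a, c, d, f}  B3 = {a, c, d, e}
Tree: B1–B2, B1–B3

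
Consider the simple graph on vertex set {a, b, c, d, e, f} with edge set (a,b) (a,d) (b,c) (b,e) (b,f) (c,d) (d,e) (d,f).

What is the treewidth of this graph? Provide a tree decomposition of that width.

Treewidth 2.
One optimal decomposition is:
Bags: B1 = {a, b, d}  B2 = {b, d, e}  B3 = {b, c, d}  B4 = {b, d, f}
Tree: B1–B2, B2–B3, B3–B4

Every bag has size at most 3, so the width is 3 − 1 = 2 and tw(G) ≤ 2. The edges d–a–b–e–d form a cycle, so G is not a tree and its treewidth is at least 2. Combining the bounds, tw(G) = 2.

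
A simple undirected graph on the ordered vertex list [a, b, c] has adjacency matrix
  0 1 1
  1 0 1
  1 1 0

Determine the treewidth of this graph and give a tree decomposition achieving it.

With just one bag of size 3, the width is 3 − 1 = 2, so tw(G) ≤ 2. For the lower bound, the 3 vertices {a, b, c} are pairwise adjacent, and any tree decomposition puts a clique entirely inside one bag — forcing width ≥ 2. Hence tw(G) = 2 exactly.

Treewidth 2.
One optimal decomposition is:
Bags: B1 = {a, b, c}
Tree: (single bag)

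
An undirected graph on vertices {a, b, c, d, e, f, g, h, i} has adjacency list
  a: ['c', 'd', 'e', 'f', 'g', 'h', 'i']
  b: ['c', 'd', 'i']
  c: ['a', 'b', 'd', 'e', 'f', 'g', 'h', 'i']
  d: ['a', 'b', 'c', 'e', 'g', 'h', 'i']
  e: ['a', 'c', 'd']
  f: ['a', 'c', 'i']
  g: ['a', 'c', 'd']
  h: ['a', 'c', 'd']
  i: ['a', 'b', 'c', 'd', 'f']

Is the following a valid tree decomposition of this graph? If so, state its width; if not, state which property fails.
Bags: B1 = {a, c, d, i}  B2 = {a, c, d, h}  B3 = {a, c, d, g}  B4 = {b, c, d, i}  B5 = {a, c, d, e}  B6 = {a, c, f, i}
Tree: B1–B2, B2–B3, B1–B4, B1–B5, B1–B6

Yes; width 3.

Vertex coverage: the bags together contain {a, b, c, d, e, f, g, h, i}, the full vertex set. Edge coverage: each edge of G has both endpoints in at least one bag. Running intersection: for every vertex, the bags containing it form a connected subtree. All three properties hold, so this is a valid tree decomposition of width max|bag| − 1 = 3, and hence tw(G) ≤ 3.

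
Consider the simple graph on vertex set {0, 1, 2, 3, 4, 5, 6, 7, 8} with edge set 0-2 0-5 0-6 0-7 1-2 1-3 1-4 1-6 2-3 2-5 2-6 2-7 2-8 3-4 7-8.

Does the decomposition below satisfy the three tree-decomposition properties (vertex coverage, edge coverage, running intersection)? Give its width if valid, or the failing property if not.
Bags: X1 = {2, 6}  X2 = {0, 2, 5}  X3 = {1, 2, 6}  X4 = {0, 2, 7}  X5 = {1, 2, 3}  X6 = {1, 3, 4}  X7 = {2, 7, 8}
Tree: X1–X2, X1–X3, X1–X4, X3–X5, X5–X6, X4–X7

A tree decomposition must satisfy three properties: every vertex lies in some bag; for every edge, both endpoints lie together in some bag; and for every vertex, the bags containing it form a connected subtree. Here edge (0,6) lies in no bag, so the decomposition is invalid.

No — edge (0,6) lies in no bag.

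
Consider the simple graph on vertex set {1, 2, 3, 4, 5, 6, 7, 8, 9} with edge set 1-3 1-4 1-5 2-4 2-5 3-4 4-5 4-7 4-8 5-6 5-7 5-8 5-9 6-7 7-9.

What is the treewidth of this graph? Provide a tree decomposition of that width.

Each bag holds 3 vertices, so the decomposition has width 2, which upper-bounds the treewidth. For the lower bound, the 3 vertices {1, 3, 4} are pairwise adjacent, and any tree decomposition puts a clique entirely inside one bag — forcing width ≥ 2. Combining the bounds, tw(G) = 2.

Treewidth 2.
One such decomposition:
Bags: B1 = {4, 5, 7}  B2 = {5, 6, 7}  B3 = {1, 4, 5}  B4 = {4, 5, 8}  B5 = {2, 4, 5}  B6 = {5, 7, 9}  B7 = {1, 3, 4}
Tree: B1–B2, B1–B3, B1–B4, B4–B5, B1–B6, B3–B7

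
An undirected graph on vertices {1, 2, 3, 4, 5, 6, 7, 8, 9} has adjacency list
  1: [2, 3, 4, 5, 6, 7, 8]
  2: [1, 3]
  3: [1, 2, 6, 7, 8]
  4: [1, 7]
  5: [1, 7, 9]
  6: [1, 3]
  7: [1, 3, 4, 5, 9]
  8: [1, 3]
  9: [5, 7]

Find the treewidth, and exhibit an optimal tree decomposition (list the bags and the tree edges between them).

Each bag holds 3 vertices, so the decomposition has width 2, which upper-bounds the treewidth. Conversely, {1, 3, 8} is a clique of size 3, and the vertices of any clique must share a bag in every tree decomposition; so some bag has ≥ 3 vertices and tw(G) ≥ 2. The upper and lower bounds meet at 2, so that is the treewidth.

Treewidth 2.
One optimal decomposition is:
Bags: B1 = {1, 3, 6}  B2 = {1, 3, 7}  B3 = {1, 4, 7}  B4 = {1, 5, 7}  B5 = {5, 7, 9}  B6 = {1, 2, 3}  B7 = {1, 3, 8}
Tree: B1–B2, B2–B3, B3–B4, B4–B5, B1–B6, B6–B7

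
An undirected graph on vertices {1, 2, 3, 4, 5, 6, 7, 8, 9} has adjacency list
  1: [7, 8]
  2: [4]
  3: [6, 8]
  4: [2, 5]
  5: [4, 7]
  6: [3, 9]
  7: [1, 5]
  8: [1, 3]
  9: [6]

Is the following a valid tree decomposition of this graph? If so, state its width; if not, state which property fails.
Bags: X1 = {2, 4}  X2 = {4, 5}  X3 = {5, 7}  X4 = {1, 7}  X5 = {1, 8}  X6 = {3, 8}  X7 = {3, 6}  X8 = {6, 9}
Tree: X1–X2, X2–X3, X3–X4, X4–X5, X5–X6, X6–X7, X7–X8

Checking the three conditions: (i) the bags cover all of {1, 2, 3, 4, 5, 6, 7, 8, 9}; (ii) for each edge, some bag contains both endpoints; (iii) the bags containing any fixed vertex form a subtree. All hold, so the decomposition is valid with width 2 − 1 = 1.

Yes; width 1.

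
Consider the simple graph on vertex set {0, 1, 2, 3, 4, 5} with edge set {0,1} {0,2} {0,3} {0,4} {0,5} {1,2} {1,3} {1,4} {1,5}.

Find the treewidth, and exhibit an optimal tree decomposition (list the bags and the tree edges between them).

Every bag has size at most 3, so the width is 3 − 1 = 2 and tw(G) ≤ 2. On the other hand G contains the 3-clique {0, 1, 2}. A clique must lie in a single bag of any decomposition, so no decomposition can have width below 2. Hence tw(G) = 2 exactly.

Treewidth 2.
Bags: B1 = {0, 1, 5}  B2 = {0, 1, 4}  B3 = {0, 1, 3}  B4 = {0, 1, 2}
Tree: B1–B2, B2–B3, B2–B4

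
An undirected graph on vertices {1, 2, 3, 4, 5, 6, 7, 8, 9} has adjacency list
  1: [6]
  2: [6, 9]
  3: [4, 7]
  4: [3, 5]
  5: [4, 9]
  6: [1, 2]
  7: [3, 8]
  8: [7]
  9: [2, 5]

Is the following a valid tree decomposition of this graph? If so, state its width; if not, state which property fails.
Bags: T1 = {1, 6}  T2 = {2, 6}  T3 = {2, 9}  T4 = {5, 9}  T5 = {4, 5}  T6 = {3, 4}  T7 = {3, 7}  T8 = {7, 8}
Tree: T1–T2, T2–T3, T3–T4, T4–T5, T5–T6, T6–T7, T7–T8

Yes; width 1.

Checking the three conditions: (i) the bags cover all of {1, 2, 3, 4, 5, 6, 7, 8, 9}; (ii) for each edge, some bag contains both endpoints; (iii) the bags containing any fixed vertex form a subtree. All hold, so the decomposition is valid with width 2 − 1 = 1.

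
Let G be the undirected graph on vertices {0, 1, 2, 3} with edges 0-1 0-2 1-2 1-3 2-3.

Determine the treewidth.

A width-2 tree decomposition is:
Bags: B1 = {1, 2, 3}  B2 = {0, 1, 2}
Tree: B1–B2
Each bag holds 3 vertices, so the decomposition has width 2, which upper-bounds the treewidth. On the other hand G contains the 3-clique {0, 1, 2}. A clique must lie in a single bag of any decomposition, so no decomposition can have width below 2. Hence tw(G) = 2 exactly.

2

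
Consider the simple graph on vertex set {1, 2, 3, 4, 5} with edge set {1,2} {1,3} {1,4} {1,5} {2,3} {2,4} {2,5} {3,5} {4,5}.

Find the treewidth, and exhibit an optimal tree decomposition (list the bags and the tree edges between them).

Treewidth 3.
One optimal decomposition is:
Bags: B1 = {1, 2, 4, 5}  B2 = {1, 2, 3, 5}
Tree: B1–B2

Each bag holds 4 vertices, so the decomposition has width 3, which upper-bounds the treewidth. For the lower bound, the 4 vertices {1, 2, 3, 5} are pairwise adjacent, and any tree decomposition puts a clique entirely inside one bag — forcing width ≥ 3. Combining the bounds, tw(G) = 3.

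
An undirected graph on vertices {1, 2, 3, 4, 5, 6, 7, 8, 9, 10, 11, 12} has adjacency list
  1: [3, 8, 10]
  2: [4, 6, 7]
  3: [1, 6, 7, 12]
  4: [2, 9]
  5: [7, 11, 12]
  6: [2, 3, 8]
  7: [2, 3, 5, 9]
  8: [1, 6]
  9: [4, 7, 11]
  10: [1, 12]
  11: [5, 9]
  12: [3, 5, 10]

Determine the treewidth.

A width-3 tree decomposition is:
Bags: B1 = {4, 5, 9, 11}  B2 = {4, 5, 7, 9}  B3 = {2, 4, 5, 7}  B4 = {2, 5, 7, 12}  B5 = {2, 3, 7, 12}  B6 = {2, 3, 6, 12}  B7 = {3, 6, 10, 12}  B8 = {1, 3, 6, 10}  B9 = {1, 6, 8, 10}
Tree: B1–B2, B2–B3, B3–B4, B4–B5, B5–B6, B6–B7, B7–B8, B8–B9
Every bag has size at most 4, so the width is 4 − 1 = 3 and tw(G) ≤ 3. For the lower bound: the 4 vertex sets {4,9,11}, {5}, {7}, {2,3,6,12} are disjoint, each induces a connected subgraph, and every pair is joined by at least one edge of G. Contracting each set to a single vertex therefore yields K_{4} as a minor, and since treewidth is minor-monotone, tw(G) ≥ tw(K_{4}) = 3. Hence tw(G) = 3 exactly.

3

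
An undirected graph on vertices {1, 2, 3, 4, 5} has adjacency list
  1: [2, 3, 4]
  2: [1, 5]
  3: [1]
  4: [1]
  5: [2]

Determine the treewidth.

A width-1 tree decomposition is:
Bags: B1 = {1, 2}  B2 = {1, 3}  B3 = {1, 4}  B4 = {2, 5}
Tree: B1–B2, B1–B3, B1–B4
Every bag has size at most 2, so the width is 2 − 1 = 1 and tw(G) ≤ 1. Since G has at least one edge (e.g. 1–2), it is not an edgeless graph, so tw(G) ≥ 1. Therefore the treewidth is 1.

1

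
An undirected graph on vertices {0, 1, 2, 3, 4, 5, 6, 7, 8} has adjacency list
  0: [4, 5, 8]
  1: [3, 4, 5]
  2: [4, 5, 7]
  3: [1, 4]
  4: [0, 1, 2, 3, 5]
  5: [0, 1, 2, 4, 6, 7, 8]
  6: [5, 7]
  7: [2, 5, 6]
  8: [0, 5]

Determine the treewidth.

A width-2 tree decomposition is:
Bags: B1 = {2, 4, 5}  B2 = {0, 4, 5}  B3 = {2, 5, 7}  B4 = {1, 4, 5}  B5 = {0, 5, 8}  B6 = {5, 6, 7}  B7 = {1, 3, 4}
Tree: B1–B2, B1–B3, B1–B4, B2–B5, B3–B6, B4–B7
Each bag holds 3 vertices, so the decomposition has width 2, which upper-bounds the treewidth. For the lower bound, the 3 vertices {1, 3, 4} are pairwise adjacent, and any tree decomposition puts a clique entirely inside one bag — forcing width ≥ 2. Therefore the treewidth is 2.

2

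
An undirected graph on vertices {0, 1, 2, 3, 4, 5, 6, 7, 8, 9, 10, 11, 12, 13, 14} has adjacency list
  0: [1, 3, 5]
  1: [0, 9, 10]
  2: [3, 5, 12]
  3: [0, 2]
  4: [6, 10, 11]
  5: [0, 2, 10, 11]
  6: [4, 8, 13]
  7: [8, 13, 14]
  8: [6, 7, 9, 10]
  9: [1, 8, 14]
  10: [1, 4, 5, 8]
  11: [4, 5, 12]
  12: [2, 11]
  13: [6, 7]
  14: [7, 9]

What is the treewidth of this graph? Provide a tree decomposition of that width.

Treewidth 3.
Bags: B1 = {7, 9, 13, 14}  B2 = {7, 8, 9, 13}  B3 = {6, 8, 9, 13}  B4 = {1, 6, 8, 9}  B5 = {1, 6, 8, 10}  B6 = {1, 4, 6, 10}  B7 = {0, 1, 4, 10}  B8 = {0, 4, 5, 10}  B9 = {0, 4, 5, 11}  B10 = {0, 3, 5, 11}  B11 = {2, 3, 5, 11}  B12 = {2, 3, 11, 12}
Tree: B1–B2, B2–B3, B3–B4, B4–B5, B5–B6, B6–B7, B7–B8, B8–B9, B9–B10, B10–B11, B11–B12

Every bag has size at most 4, so the width is 4 − 1 = 3 and tw(G) ≤ 3. For the lower bound: the 4 vertex sets {7,13,14}, {9}, {8}, {1,4,6,10} are disjoint, each induces a connected subgraph, and every pair is joined by at least one edge of G. Contracting each set to a single vertex therefore yields K_{4} as a minor, and since treewidth is minor-monotone, tw(G) ≥ tw(K_{4}) = 3. Therefore the treewidth is 3.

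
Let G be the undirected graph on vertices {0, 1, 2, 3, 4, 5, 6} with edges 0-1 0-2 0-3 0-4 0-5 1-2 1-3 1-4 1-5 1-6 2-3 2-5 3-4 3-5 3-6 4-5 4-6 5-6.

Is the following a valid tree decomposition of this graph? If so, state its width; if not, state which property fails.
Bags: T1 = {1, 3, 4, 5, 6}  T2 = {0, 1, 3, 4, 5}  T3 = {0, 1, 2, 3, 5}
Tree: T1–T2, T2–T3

Yes; width 4.

Vertex coverage: the bags together contain {0, 1, 2, 3, 4, 5, 6}, the full vertex set. Edge coverage: each edge of G has both endpoints in at least one bag. Running intersection: for every vertex, the bags containing it form a connected subtree. All three properties hold, so this is a valid tree decomposition of width max|bag| − 1 = 4, and hence tw(G) ≤ 4.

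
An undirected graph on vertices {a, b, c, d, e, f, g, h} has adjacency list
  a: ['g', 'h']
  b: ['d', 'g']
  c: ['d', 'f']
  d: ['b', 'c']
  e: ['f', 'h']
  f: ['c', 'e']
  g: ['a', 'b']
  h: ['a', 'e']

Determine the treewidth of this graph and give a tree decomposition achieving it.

Treewidth 2.
One such decomposition:
Bags: B1 = {a, e, h}  B2 = {a, e, f}  B3 = {a, c, f}  B4 = {a, c, d}  B5 = {a, b, d}  B6 = {a, b, g}
Tree: B1–B2, B2–B3, B3–B4, B4–B5, B5–B6

The largest bag has 3 vertices, giving width 2; this decomposition certifies tw(G) ≤ 2. For the lower bound, G contains the cycle a–h–e–f–c–d–b–g–a, so G is not a forest; only forests have treewidth ≤ 1, hence tw(G) ≥ 2. Hence tw(G) = 2 exactly.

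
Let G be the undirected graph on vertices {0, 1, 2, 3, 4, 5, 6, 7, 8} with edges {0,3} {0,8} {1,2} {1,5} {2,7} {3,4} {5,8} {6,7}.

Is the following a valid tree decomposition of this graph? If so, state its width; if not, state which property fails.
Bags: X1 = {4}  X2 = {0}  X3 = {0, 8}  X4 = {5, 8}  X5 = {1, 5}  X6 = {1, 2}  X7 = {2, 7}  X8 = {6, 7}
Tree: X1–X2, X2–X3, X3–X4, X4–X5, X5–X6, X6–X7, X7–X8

No — vertex 3 appears in no bag.

A tree decomposition must satisfy three properties: every vertex lies in some bag; for every edge, both endpoints lie together in some bag; and for every vertex, the bags containing it form a connected subtree. Here vertex 3 appears in no bag, so the decomposition is invalid.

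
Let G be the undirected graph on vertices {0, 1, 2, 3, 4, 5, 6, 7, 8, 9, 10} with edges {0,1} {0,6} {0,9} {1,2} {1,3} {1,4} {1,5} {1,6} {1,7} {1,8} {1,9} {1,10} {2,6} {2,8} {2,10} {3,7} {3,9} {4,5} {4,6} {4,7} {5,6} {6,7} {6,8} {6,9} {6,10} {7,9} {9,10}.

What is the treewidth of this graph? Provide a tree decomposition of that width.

Every bag has size at most 4, so the width is 4 − 1 = 3 and tw(G) ≤ 3. Conversely, {1, 3, 7, 9} is a clique of size 4, and the vertices of any clique must share a bag in every tree decomposition; so some bag has ≥ 4 vertices and tw(G) ≥ 3. Hence tw(G) = 3 exactly.

Treewidth 3.
Bags: B1 = {1, 6, 9, 10}  B2 = {1, 2, 6, 10}  B3 = {1, 6, 7, 9}  B4 = {1, 4, 6, 7}  B5 = {1, 2, 6, 8}  B6 = {1, 4, 5, 6}  B7 = {1, 3, 7, 9}  B8 = {0, 1, 6, 9}
Tree: B1–B2, B1–B3, B3–B4, B2–B5, B4–B6, B3–B7, B3–B8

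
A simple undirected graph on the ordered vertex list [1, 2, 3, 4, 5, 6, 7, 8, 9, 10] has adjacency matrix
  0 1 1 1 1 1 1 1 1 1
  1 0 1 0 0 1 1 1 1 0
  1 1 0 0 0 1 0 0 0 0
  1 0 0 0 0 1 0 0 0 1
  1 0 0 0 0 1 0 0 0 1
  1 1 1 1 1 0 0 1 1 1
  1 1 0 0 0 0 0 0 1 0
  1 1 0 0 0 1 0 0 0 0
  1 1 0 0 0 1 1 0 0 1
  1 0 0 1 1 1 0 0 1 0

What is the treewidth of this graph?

3

A width-3 tree decomposition is:
Bags: B1 = {1, 2, 7, 9}  B2 = {1, 2, 6, 9}  B3 = {1, 2, 6, 8}  B4 = {1, 6, 9, 10}  B5 = {1, 5, 6, 10}  B6 = {1, 4, 6, 10}  B7 = {1, 2, 3, 6}
Tree: B1–B2, B2–B3, B2–B4, B4–B5, B5–B6, B2–B7
Each bag holds 4 vertices, so the decomposition has width 3, which upper-bounds the treewidth. On the other hand G contains the 4-clique {1, 2, 6, 8}. A clique must lie in a single bag of any decomposition, so no decomposition can have width below 3. Therefore the treewidth is 3.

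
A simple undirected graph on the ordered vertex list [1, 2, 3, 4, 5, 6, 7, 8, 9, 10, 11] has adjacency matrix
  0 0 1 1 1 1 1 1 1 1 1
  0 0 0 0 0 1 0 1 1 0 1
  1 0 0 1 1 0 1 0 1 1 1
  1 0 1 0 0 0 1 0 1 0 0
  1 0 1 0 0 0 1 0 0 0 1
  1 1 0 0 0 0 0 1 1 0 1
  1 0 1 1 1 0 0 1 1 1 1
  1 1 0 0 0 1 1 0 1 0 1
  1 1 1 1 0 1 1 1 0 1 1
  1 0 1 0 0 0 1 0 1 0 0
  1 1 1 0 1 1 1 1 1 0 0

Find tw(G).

4

A width-4 tree decomposition is:
Bags: B1 = {1, 6, 8, 9, 11}  B2 = {1, 7, 8, 9, 11}  B3 = {1, 3, 7, 9, 11}  B4 = {1, 3, 5, 7, 11}  B5 = {1, 3, 7, 9, 10}  B6 = {2, 6, 8, 9, 11}  B7 = {1, 3, 4, 7, 9}
Tree: B1–B2, B2–B3, B3–B4, B3–B5, B1–B6, B5–B7
The largest bag has 5 vertices, giving width 4; this decomposition certifies tw(G) ≤ 4. On the other hand G contains the 5-clique {1, 6, 8, 9, 11}. A clique must lie in a single bag of any decomposition, so no decomposition can have width below 4. Combining the bounds, tw(G) = 4.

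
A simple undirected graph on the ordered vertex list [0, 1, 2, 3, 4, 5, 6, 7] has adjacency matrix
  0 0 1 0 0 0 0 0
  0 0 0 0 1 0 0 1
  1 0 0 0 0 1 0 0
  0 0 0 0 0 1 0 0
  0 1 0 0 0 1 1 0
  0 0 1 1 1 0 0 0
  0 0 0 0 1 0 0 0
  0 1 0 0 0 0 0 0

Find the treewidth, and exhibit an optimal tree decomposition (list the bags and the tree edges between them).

Each bag holds 2 vertices, so the decomposition has width 1, which upper-bounds the treewidth. G has an edge, so its treewidth is at least 1. Hence tw(G) = 1 exactly.

Treewidth 1.
One such decomposition:
Bags: B1 = {3, 5}  B2 = {2, 5}  B3 = {4, 5}  B4 = {4, 6}  B5 = {1, 4}  B6 = {0, 2}  B7 = {1, 7}
Tree: B1–B2, B2–B3, B3–B4, B4–B5, B2–B6, B5–B7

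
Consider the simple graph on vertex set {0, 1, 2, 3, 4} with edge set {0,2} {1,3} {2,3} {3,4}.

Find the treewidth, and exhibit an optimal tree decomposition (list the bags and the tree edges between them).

Each bag holds 2 vertices, so the decomposition has width 1, which upper-bounds the treewidth. Since G has at least one edge (e.g. 4–3), it is not an edgeless graph, so tw(G) ≥ 1. Therefore the treewidth is 1.

Treewidth 1.
One optimal decomposition is:
Bags: B1 = {3, 4}  B2 = {2, 3}  B3 = {0, 2}  B4 = {1, 3}
Tree: B1–B2, B2–B3, B2–B4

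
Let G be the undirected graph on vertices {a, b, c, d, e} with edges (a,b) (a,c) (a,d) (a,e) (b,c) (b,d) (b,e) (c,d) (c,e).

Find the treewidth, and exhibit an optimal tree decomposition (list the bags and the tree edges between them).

Treewidth 3.
One such decomposition:
Bags: B1 = {a, b, c, d}  B2 = {a, b, c, e}
Tree: B1–B2

The largest bag has 4 vertices, giving width 3; this decomposition certifies tw(G) ≤ 3. On the other hand G contains the 4-clique {a, b, c, d}. A clique must lie in a single bag of any decomposition, so no decomposition can have width below 3. The upper and lower bounds meet at 3, so that is the treewidth.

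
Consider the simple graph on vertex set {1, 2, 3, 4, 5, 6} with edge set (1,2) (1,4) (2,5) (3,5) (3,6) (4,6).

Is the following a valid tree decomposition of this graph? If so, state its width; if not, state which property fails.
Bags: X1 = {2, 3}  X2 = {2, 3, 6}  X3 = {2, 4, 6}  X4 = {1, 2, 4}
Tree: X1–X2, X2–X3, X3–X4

No — vertex 5 appears in no bag.

A tree decomposition must satisfy three properties: every vertex lies in some bag; for every edge, both endpoints lie together in some bag; and for every vertex, the bags containing it form a connected subtree. Here vertex 5 appears in no bag, so the decomposition is invalid.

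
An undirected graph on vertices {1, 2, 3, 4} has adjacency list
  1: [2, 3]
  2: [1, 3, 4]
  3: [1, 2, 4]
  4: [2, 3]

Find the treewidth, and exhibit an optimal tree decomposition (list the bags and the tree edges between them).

Each bag holds 3 vertices, so the decomposition has width 2, which upper-bounds the treewidth. On the other hand G contains the 3-clique {1, 2, 3}. A clique must lie in a single bag of any decomposition, so no decomposition can have width below 2. Combining the bounds, tw(G) = 2.

Treewidth 2.
Bags: B1 = {2, 3, 4}  B2 = {1, 2, 3}
Tree: B1–B2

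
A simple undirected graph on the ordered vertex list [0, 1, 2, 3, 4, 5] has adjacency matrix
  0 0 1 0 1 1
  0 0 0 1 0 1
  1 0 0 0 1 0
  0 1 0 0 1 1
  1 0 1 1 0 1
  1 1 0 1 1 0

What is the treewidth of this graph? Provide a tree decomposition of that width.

The largest bag has 3 vertices, giving width 2; this decomposition certifies tw(G) ≤ 2. On the other hand G contains the 3-clique {1, 3, 5}. A clique must lie in a single bag of any decomposition, so no decomposition can have width below 2. The upper and lower bounds meet at 2, so that is the treewidth.

Treewidth 2.
Bags: B1 = {0, 4, 5}  B2 = {3, 4, 5}  B3 = {1, 3, 5}  B4 = {0, 2, 4}
Tree: B1–B2, B2–B3, B1–B4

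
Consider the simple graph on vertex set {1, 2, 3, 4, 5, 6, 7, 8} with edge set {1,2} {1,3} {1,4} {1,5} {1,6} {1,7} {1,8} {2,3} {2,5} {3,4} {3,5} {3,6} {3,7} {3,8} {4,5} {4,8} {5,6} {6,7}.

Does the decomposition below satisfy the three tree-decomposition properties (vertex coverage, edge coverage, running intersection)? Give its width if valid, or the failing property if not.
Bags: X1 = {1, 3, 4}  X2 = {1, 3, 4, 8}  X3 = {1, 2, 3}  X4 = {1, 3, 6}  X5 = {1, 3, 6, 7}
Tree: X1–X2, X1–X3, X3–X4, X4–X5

A tree decomposition must satisfy three properties: every vertex lies in some bag; for every edge, both endpoints lie together in some bag; and for every vertex, the bags containing it form a connected subtree. Here vertex 5 appears in no bag, so the decomposition is invalid.

No — vertex 5 appears in no bag.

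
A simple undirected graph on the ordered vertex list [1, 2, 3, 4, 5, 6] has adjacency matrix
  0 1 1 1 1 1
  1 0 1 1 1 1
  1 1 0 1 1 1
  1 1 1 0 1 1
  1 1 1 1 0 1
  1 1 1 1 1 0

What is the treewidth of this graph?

A width-5 tree decomposition is:
Bags: B1 = {1, 2, 3, 4, 5, 6}
Tree: (single bag)
With just one bag of size 6, the width is 6 − 1 = 5, so tw(G) ≤ 5. On the other hand G contains the 6-clique {1, 2, 3, 4, 5, 6}. A clique must lie in a single bag of any decomposition, so no decomposition can have width below 5. Hence tw(G) = 5 exactly.

5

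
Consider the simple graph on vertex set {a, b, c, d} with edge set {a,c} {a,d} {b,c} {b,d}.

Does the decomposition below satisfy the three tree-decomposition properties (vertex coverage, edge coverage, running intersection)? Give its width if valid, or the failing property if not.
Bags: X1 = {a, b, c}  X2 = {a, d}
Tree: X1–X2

A tree decomposition must satisfy three properties: every vertex lies in some bag; for every edge, both endpoints lie together in some bag; and for every vertex, the bags containing it form a connected subtree. Here edge (b,d) lies in no bag, so the decomposition is invalid.

No — edge (b,d) lies in no bag.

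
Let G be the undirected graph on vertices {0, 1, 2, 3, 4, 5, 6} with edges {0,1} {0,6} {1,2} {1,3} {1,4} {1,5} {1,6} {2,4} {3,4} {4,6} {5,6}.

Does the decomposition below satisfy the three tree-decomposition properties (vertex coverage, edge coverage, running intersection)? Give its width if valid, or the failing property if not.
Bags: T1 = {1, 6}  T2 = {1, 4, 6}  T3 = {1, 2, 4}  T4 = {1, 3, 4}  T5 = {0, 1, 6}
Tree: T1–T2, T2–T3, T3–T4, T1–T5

A tree decomposition must satisfy three properties: every vertex lies in some bag; for every edge, both endpoints lie together in some bag; and for every vertex, the bags containing it form a connected subtree. Here vertex 5 appears in no bag, so the decomposition is invalid.

No — vertex 5 appears in no bag.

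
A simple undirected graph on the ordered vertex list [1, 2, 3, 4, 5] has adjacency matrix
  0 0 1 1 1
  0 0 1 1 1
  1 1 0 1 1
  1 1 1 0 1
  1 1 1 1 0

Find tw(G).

3

A width-3 tree decomposition is:
Bags: B1 = {1, 3, 4, 5}  B2 = {2, 3, 4, 5}
Tree: B1–B2
Every bag has size at most 4, so the width is 4 − 1 = 3 and tw(G) ≤ 3. Conversely, {1, 3, 4, 5} is a clique of size 4, and the vertices of any clique must share a bag in every tree decomposition; so some bag has ≥ 4 vertices and tw(G) ≥ 3. Combining the bounds, tw(G) = 3.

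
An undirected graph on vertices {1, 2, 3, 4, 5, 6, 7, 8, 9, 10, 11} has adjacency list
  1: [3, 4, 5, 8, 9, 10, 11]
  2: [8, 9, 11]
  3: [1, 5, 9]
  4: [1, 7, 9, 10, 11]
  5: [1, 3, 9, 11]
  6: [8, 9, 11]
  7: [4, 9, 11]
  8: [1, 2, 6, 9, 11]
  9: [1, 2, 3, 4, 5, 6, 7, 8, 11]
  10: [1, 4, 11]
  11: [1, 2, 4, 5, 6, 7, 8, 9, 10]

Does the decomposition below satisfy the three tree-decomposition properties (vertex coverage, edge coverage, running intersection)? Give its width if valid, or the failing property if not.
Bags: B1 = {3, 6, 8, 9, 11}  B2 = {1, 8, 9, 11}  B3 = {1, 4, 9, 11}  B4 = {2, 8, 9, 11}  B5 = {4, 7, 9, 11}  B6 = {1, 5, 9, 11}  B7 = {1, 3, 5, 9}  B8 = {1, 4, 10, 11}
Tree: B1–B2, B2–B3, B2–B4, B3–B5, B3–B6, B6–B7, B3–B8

A tree decomposition must satisfy three properties: every vertex lies in some bag; for every edge, both endpoints lie together in some bag; and for every vertex, the bags containing it form a connected subtree. Here bags containing vertex 3 are not connected in the tree, so the decomposition is invalid.

No — bags containing vertex 3 are not connected in the tree.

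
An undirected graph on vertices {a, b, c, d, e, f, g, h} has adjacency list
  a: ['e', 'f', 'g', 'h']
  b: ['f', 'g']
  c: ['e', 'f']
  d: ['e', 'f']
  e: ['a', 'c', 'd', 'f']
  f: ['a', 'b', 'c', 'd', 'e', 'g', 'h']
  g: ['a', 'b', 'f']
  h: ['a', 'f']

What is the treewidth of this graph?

A width-2 tree decomposition is:
Bags: B1 = {a, e, f}  B2 = {a, f, g}  B3 = {d, e, f}  B4 = {b, f, g}  B5 = {a, f, h}  B6 = {c, e, f}
Tree: B1–B2, B1–B3, B2–B4, B1–B5, B3–B6
The largest bag has 3 vertices, giving width 2; this decomposition certifies tw(G) ≤ 2. For the lower bound, the 3 vertices {d, e, f} are pairwise adjacent, and any tree decomposition puts a clique entirely inside one bag — forcing width ≥ 2. Combining the bounds, tw(G) = 2.

2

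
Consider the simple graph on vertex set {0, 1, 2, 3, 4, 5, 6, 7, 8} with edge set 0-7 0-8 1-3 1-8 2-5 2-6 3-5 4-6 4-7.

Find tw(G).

2

A width-2 tree decomposition is:
Bags: B1 = {2, 5, 6}  B2 = {3, 5, 6}  B3 = {1, 3, 6}  B4 = {1, 6, 8}  B5 = {0, 6, 8}  B6 = {0, 6, 7}  B7 = {4, 6, 7}
Tree: B1–B2, B2–B3, B3–B4, B4–B5, B5–B6, B6–B7
The largest bag has 3 vertices, giving width 2; this decomposition certifies tw(G) ≤ 2. The edges 6–2–5–3–1–8–0–7–4–6 form a cycle, so G is not a tree and its treewidth is at least 2. Hence tw(G) = 2 exactly.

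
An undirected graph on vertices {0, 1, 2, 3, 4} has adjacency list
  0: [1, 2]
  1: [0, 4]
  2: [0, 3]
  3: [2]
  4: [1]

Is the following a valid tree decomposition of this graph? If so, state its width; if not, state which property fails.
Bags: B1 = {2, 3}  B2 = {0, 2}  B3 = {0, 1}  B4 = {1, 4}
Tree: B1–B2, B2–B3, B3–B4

Every vertex of G appears in some bag (union = {0, 1, 2, 3, 4}); every edge is covered by a bag; and for each vertex v the set of bags containing v is connected in the bag tree. The decomposition is therefore valid. The largest bag has 2 vertices, so the width is 1.

Yes; width 1.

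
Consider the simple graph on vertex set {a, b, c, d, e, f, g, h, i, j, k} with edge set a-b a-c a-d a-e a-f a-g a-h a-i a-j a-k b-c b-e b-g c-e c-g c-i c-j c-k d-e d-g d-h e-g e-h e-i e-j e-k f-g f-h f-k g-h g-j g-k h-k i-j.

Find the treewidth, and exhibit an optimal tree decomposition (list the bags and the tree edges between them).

Treewidth 4.
One optimal decomposition is:
Bags: B1 = {a, b, c, e, g}  B2 = {a, c, e, g, j}  B3 = {a, c, e, g, k}  B4 = {a, e, g, h, k}  B5 = {a, f, g, h, k}  B6 = {a, c, e, i, j}  B7 = {a, d, e, g, h}
Tree: B1–B2, B2–B3, B3–B4, B4–B5, B2–B6, B4–B7

The largest bag has 5 vertices, giving width 4; this decomposition certifies tw(G) ≤ 4. Conversely, {a, d, e, g, h} is a clique of size 5, and the vertices of any clique must share a bag in every tree decomposition; so some bag has ≥ 5 vertices and tw(G) ≥ 4. Therefore the treewidth is 4.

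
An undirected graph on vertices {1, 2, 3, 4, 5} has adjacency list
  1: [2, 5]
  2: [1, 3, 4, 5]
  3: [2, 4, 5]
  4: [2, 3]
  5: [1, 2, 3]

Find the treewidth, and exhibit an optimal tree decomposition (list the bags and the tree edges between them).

Treewidth 2.
One optimal decomposition is:
Bags: B1 = {2, 3, 4}  B2 = {2, 3, 5}  B3 = {1, 2, 5}
Tree: B1–B2, B2–B3

The largest bag has 3 vertices, giving width 2; this decomposition certifies tw(G) ≤ 2. On the other hand G contains the 3-clique {1, 2, 5}. A clique must lie in a single bag of any decomposition, so no decomposition can have width below 2. The upper and lower bounds meet at 2, so that is the treewidth.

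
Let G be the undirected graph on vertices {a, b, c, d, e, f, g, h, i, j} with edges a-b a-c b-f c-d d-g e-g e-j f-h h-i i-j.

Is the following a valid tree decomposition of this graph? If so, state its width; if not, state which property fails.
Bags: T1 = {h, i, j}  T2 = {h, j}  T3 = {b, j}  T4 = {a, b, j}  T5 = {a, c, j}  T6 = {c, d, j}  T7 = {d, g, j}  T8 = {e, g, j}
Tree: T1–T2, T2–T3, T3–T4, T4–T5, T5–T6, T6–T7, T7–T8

A tree decomposition must satisfy three properties: every vertex lies in some bag; for every edge, both endpoints lie together in some bag; and for every vertex, the bags containing it form a connected subtree. Here vertex f appears in no bag, so the decomposition is invalid.

No — vertex f appears in no bag.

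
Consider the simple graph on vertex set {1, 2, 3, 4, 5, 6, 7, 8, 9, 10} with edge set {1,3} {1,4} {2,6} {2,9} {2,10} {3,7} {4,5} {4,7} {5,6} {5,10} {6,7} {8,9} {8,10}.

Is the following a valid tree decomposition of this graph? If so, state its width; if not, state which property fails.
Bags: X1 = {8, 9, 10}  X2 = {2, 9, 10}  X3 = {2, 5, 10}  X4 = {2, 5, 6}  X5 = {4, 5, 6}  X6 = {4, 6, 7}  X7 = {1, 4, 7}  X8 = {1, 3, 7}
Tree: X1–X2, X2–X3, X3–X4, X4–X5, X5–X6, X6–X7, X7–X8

Every vertex of G appears in some bag (union = {1, 2, 3, 4, 5, 6, 7, 8, 9, 10}); every edge is covered by a bag; and for each vertex v the set of bags containing v is connected in the bag tree. The decomposition is therefore valid. The largest bag has 3 vertices, so the width is 2.

Yes; width 2.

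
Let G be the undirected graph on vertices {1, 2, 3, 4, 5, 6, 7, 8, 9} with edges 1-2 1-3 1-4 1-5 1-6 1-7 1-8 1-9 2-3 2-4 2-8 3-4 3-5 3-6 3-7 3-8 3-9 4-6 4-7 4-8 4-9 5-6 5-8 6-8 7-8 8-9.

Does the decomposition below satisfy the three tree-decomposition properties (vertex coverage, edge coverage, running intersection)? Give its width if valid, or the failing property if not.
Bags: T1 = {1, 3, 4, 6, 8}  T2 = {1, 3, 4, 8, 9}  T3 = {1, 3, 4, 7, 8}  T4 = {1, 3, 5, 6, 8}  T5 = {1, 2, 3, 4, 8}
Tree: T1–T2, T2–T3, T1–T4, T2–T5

Yes; width 4.

Every vertex of G appears in some bag (union = {1, 2, 3, 4, 5, 6, 7, 8, 9}); every edge is covered by a bag; and for each vertex v the set of bags containing v is connected in the bag tree. The decomposition is therefore valid. The largest bag has 5 vertices, so the width is 4.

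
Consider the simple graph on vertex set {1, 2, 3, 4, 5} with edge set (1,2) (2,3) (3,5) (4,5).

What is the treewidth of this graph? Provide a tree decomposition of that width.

Treewidth 1.
Bags: B1 = {3, 5}  B2 = {4, 5}  B3 = {2, 3}  B4 = {1, 2}
Tree: B1–B2, B1–B3, B3–B4

The largest bag has 2 vertices, giving width 1; this decomposition certifies tw(G) ≤ 1. Since G has at least one edge (e.g. 5–3), it is not an edgeless graph, so tw(G) ≥ 1. Hence tw(G) = 1 exactly.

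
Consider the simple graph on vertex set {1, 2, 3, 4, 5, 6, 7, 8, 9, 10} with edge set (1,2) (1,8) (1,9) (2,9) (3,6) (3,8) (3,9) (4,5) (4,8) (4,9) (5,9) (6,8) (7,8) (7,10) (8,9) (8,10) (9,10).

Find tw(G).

A width-2 tree decomposition is:
Bags: B1 = {3, 8, 9}  B2 = {1, 8, 9}  B3 = {4, 8, 9}  B4 = {8, 9, 10}  B5 = {3, 6, 8}  B6 = {4, 5, 9}  B7 = {1, 2, 9}  B8 = {7, 8, 10}
Tree: B1–B2, B2–B3, B1–B4, B1–B5, B3–B6, B2–B7, B4–B8
Every bag has size at most 3, so the width is 3 − 1 = 2 and tw(G) ≤ 2. For the lower bound, the 3 vertices {1, 8, 9} are pairwise adjacent, and any tree decomposition puts a clique entirely inside one bag — forcing width ≥ 2. Therefore the treewidth is 2.

2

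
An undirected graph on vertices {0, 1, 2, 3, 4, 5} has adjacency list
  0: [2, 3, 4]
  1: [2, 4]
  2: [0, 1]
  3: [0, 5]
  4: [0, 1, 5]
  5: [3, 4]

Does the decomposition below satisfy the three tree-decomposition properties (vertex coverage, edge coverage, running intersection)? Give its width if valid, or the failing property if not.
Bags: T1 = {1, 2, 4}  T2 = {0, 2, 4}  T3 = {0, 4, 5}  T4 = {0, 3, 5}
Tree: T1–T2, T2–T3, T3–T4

Yes; width 2.

Every vertex of G appears in some bag (union = {0, 1, 2, 3, 4, 5}); every edge is covered by a bag; and for each vertex v the set of bags containing v is connected in the bag tree. The decomposition is therefore valid. The largest bag has 3 vertices, so the width is 2.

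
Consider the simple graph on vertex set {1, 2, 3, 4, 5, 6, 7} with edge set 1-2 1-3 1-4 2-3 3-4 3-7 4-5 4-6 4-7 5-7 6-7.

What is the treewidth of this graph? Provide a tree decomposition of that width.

The largest bag has 3 vertices, giving width 2; this decomposition certifies tw(G) ≤ 2. On the other hand G contains the 3-clique {1, 2, 3}. A clique must lie in a single bag of any decomposition, so no decomposition can have width below 2. The upper and lower bounds meet at 2, so that is the treewidth.

Treewidth 2.
Bags: B1 = {1, 2, 3}  B2 = {1, 3, 4}  B3 = {3, 4, 7}  B4 = {4, 6, 7}  B5 = {4, 5, 7}
Tree: B1–B2, B2–B3, B3–B4, B4–B5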